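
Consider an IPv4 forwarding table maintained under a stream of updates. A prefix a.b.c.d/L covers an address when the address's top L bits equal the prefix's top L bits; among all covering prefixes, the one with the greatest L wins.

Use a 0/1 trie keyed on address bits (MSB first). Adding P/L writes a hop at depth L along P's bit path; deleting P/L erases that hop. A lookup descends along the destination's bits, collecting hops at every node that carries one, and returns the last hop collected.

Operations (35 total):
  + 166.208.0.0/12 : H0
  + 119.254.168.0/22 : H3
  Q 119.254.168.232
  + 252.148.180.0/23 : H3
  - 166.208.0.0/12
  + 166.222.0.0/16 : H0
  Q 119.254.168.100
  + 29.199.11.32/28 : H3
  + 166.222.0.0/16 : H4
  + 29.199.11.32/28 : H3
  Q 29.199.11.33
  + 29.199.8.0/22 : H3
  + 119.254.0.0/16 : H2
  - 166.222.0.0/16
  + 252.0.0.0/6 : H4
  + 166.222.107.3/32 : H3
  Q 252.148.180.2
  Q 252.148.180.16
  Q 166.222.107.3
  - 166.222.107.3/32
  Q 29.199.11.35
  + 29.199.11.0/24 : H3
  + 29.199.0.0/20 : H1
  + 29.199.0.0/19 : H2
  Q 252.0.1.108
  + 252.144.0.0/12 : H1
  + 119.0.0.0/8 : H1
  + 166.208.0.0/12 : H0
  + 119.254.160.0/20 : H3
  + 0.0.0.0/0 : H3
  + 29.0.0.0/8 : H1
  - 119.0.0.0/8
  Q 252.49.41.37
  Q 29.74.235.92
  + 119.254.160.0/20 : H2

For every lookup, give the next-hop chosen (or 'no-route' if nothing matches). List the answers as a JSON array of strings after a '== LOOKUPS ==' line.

Process each operation:
  + 166.208.0.0/12 (H0) depth=12
  + 119.254.168.0/22 (H3) depth=22
  Q 119.254.168.232: descend 0111011111111110101010 ; hops seen [H3] ; pick H3
  + 252.148.180.0/23 (H3) depth=23
  del 166.208.0.0/12 (clear depth 12)
  + 166.222.0.0/16 (H0) depth=16
  Q 119.254.168.100: descend 0111011111111110101010 ; hops seen [H3] ; pick H3
  + 29.199.11.32/28 (H3) depth=28
  + 166.222.0.0/16 (H4) depth=16
  + 29.199.11.32/28 (H3) depth=28
  Q 29.199.11.33: descend 0001110111000111000010110010 ; hops seen [H3] ; pick H3
  + 29.199.8.0/22 (H3) depth=22
  + 119.254.0.0/16 (H2) depth=16
  del 166.222.0.0/16 (clear depth 16)
  + 252.0.0.0/6 (H4) depth=6
  + 166.222.107.3/32 (H3) depth=32
  Q 252.148.180.2: descend 11111100100101001011010 ; hops seen [H4,H3] ; pick H3
  Q 252.148.180.16: descend 11111100100101001011010 ; hops seen [H4,H3] ; pick H3
  Q 166.222.107.3: descend 10100110110111100110101100000011 ; hops seen [H3] ; pick H3
  del 166.222.107.3/32 (clear depth 32)
  Q 29.199.11.35: descend 0001110111000111000010110010 ; hops seen [H3,H3] ; pick H3
  + 29.199.11.0/24 (H3) depth=24
  + 29.199.0.0/20 (H1) depth=20
  + 29.199.0.0/19 (H2) depth=19
  Q 252.0.1.108: descend 11111100 ; hops seen [H4] ; pick H4
  + 252.144.0.0/12 (H1) depth=12
  + 119.0.0.0/8 (H1) depth=8
  + 166.208.0.0/12 (H0) depth=12
  + 119.254.160.0/20 (H3) depth=20
  + 0.0.0.0/0 (H3) depth=0
  + 29.0.0.0/8 (H1) depth=8
  del 119.0.0.0/8 (clear depth 8)
  Q 252.49.41.37: descend 11111100 ; hops seen [H3,H4] ; pick H4
  Q 29.74.235.92: descend 00011101 ; hops seen [H3,H1] ; pick H1
  + 119.254.160.0/20 (H2) depth=20

== LOOKUPS ==
["H3","H3","H3","H3","H3","H3","H3","H4","H4","H1"]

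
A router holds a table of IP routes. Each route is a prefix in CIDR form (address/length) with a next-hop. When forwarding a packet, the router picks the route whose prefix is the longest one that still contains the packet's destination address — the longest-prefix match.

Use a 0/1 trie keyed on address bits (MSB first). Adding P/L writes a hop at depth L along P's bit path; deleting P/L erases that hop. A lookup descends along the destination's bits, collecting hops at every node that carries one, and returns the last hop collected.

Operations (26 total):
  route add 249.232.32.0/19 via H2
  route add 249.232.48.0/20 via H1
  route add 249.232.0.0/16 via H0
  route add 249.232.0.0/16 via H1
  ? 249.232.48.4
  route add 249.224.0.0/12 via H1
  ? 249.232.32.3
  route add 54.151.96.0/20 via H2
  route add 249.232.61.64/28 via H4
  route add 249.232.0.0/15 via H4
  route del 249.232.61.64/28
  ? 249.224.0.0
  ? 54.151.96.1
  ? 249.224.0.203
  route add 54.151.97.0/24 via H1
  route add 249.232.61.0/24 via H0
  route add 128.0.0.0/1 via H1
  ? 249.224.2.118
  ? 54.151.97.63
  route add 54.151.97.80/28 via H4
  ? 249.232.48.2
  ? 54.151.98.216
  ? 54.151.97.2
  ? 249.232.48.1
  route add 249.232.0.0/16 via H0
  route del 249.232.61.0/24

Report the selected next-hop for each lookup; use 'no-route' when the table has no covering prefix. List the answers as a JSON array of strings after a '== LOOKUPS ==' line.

Apply in order:
  add 249.232.32.0/19 -> H2 at depth 19
  add 249.232.48.0/20 -> H1 at depth 20
  add 249.232.0.0/16 -> H0 at depth 16
  add 249.232.0.0/16 -> H1 at depth 16
  lookup 249.232.48.4: bits 11111001111010000011 walk d0:-→d1:-→d2:-→d3:-→d4:-→d5:-→d6:-→d7:-→d8:-→d9:-→d10:-→d11:-→d12:-→d13:-→d14:-→d15:-→d16:H1→d17:-→d18:-→d19:H2→d20:H1 -> H1
  add 249.224.0.0/12 -> H1 at depth 12
  lookup 249.232.32.3: bits 1111100111101000001 walk d0:-→d1:-→d2:-→d3:-→d4:-→d5:-→d6:-→d7:-→d8:-→d9:-→d10:-→d11:-→d12:H1→d13:-→d14:-→d15:-→d16:H1→d17:-→d18:-→d19:H2 -> H2
  add 54.151.96.0/20 -> H2 at depth 20
  add 249.232.61.64/28 -> H4 at depth 28
  add 249.232.0.0/15 -> H4 at depth 15
  del 249.232.61.64/28 (clear depth 28)
  lookup 249.224.0.0: bits 111110011110 walk d0:-→d1:-→d2:-→d3:-→d4:-→d5:-→d6:-→d7:-→d8:-→d9:-→d10:-→d11:-→d12:H1 -> H1
  lookup 54.151.96.1: bits 00110110100101110110 walk d0:-→d1:-→d2:-→d3:-→d4:-→d5:-→d6:-→d7:-→d8:-→d9:-→d10:-→d11:-→d12:-→d13:-→d14:-→d15:-→d16:-→d17:-→d18:-→d19:-→d20:H2 -> H2
  lookup 249.224.0.203: bits 111110011110 walk d0:-→d1:-→d2:-→d3:-→d4:-→d5:-→d6:-→d7:-→d8:-→d9:-→d10:-→d11:-→d12:H1 -> H1
  add 54.151.97.0/24 -> H1 at depth 24
  add 249.232.61.0/24 -> H0 at depth 24
  add 128.0.0.0/1 -> H1 at depth 1
  lookup 249.224.2.118: bits 111110011110 walk d0:-→d1:H1→d2:-→d3:-→d4:-→d5:-→d6:-→d7:-→d8:-→d9:-→d10:-→d11:-→d12:H1 -> H1
  lookup 54.151.97.63: bits 001101101001011101100001 walk d0:-→d1:-→d2:-→d3:-→d4:-→d5:-→d6:-→d7:-→d8:-→d9:-→d10:-→d11:-→d12:-→d13:-→d14:-→d15:-→d16:-→d17:-→d18:-→d19:-→d20:H2→d21:-→d22:-→d23:-→d24:H1 -> H1
  add 54.151.97.80/28 -> H4 at depth 28
  lookup 249.232.48.2: bits 11111001111010000011 walk d0:-→d1:H1→d2:-→d3:-→d4:-→d5:-→d6:-→d7:-→d8:-→d9:-→d10:-→d11:-→d12:H1→d13:-→d14:-→d15:H4→d16:H1→d17:-→d18:-→d19:H2→d20:H1 -> H1
  lookup 54.151.98.216: bits 0011011010010111011000 walk d0:-→d1:-→d2:-→d3:-→d4:-→d5:-→d6:-→d7:-→d8:-→d9:-→d10:-→d11:-→d12:-→d13:-→d14:-→d15:-→d16:-→d17:-→d18:-→d19:-→d20:H2→d21:-→d22:- -> H2
  lookup 54.151.97.2: bits 0011011010010111011000010 walk d0:-→d1:-→d2:-→d3:-→d4:-→d5:-→d6:-→d7:-→d8:-→d9:-→d10:-→d11:-→d12:-→d13:-→d14:-→d15:-→d16:-→d17:-→d18:-→d19:-→d20:H2→d21:-→d22:-→d23:-→d24:H1→d25:- -> H1
  lookup 249.232.48.1: bits 11111001111010000011 walk d0:-→d1:H1→d2:-→d3:-→d4:-→d5:-→d6:-→d7:-→d8:-→d9:-→d10:-→d11:-→d12:H1→d13:-→d14:-→d15:H4→d16:H1→d17:-→d18:-→d19:H2→d20:H1 -> H1
  add 249.232.0.0/16 -> H0 at depth 16
  del 249.232.61.0/24 (clear depth 24)

== LOOKUPS ==
["H1","H2","H1","H2","H1","H1","H1","H1","H2","H1","H1"]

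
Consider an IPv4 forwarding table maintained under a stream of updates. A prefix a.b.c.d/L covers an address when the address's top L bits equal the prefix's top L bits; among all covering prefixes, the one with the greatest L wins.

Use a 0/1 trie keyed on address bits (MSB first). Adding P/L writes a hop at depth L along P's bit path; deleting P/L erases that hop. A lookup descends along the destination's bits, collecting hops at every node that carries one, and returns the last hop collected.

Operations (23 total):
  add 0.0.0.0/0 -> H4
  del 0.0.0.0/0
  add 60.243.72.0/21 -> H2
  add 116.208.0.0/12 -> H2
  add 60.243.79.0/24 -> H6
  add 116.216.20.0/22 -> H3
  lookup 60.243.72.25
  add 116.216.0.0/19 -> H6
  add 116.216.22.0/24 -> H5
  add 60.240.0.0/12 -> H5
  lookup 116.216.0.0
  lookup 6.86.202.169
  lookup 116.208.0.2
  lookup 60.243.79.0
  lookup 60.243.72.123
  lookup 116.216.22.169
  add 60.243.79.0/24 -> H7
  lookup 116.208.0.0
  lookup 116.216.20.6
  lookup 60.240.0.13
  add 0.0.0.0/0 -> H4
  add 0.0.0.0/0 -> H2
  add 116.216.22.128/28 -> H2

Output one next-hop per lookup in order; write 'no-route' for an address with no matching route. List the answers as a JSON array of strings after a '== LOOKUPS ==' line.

Process each operation:
  add 0.0.0.0/0 -> H4 at depth 0
  - 0.0.0.0/0 clear@0
  add 60.243.72.0/21 -> H2 at depth 21
  add 116.208.0.0/12 -> H2 at depth 12
  add 60.243.79.0/24 -> H6 at depth 24
  add 116.216.20.0/22 -> H3 at depth 22
  lookup 60.243.72.25: bits 001111001111001101001 walk d0:-→d1:-→d2:-→d3:-→d4:-→d5:-→d6:-→d7:-→d8:-→d9:-→d10:-→d11:-→d12:-→d13:-→d14:-→d15:-→d16:-→d17:-→d18:-→d19:-→d20:-→d21:H2 -> H2
  add 116.216.0.0/19 -> H6 at depth 19
  add 116.216.22.0/24 -> H5 at depth 24
  add 60.240.0.0/12 -> H5 at depth 12
  lookup 116.216.0.0: bits 0111010011011000000 walk d0:-→d1:-→d2:-→d3:-→d4:-→d5:-→d6:-→d7:-→d8:-→d9:-→d10:-→d11:-→d12:H2→d13:-→d14:-→d15:-→d16:-→d17:-→d18:-→d19:H6 -> H6
  lookup 6.86.202.169: bits 00 walk d0:-→d1:-→d2:- -> no-route
  lookup 116.208.0.2: bits 011101001101 walk d0:-→d1:-→d2:-→d3:-→d4:-→d5:-→d6:-→d7:-→d8:-→d9:-→d10:-→d11:-→d12:H2 -> H2
  lookup 60.243.79.0: bits 001111001111001101001111 walk d0:-→d1:-→d2:-→d3:-→d4:-→d5:-→d6:-→d7:-→d8:-→d9:-→d10:-→d11:-→d12:H5→d13:-→d14:-→d15:-→d16:-→d17:-→d18:-→d19:-→d20:-→d21:H2→d22:-→d23:-→d24:H6 -> H6
  lookup 60.243.72.123: bits 001111001111001101001 walk d0:-→d1:-→d2:-→d3:-→d4:-→d5:-→d6:-→d7:-→d8:-→d9:-→d10:-→d11:-→d12:H5→d13:-→d14:-→d15:-→d16:-→d17:-→d18:-→d19:-→d20:-→d21:H2 -> H2
  lookup 116.216.22.169: bits 011101001101100000010110 walk d0:-→d1:-→d2:-→d3:-→d4:-→d5:-→d6:-→d7:-→d8:-→d9:-→d10:-→d11:-→d12:H2→d13:-→d14:-→d15:-→d16:-→d17:-→d18:-→d19:H6→d20:-→d21:-→d22:H3→d23:-→d24:H5 -> H5
  add 60.243.79.0/24 -> H7 at depth 24
  lookup 116.208.0.0: bits 011101001101 walk d0:-→d1:-→d2:-→d3:-→d4:-→d5:-→d6:-→d7:-→d8:-→d9:-→d10:-→d11:-→d12:H2 -> H2
  lookup 116.216.20.6: bits 0111010011011000000101 walk d0:-→d1:-→d2:-→d3:-→d4:-→d5:-→d6:-→d7:-→d8:-→d9:-→d10:-→d11:-→d12:H2→d13:-→d14:-→d15:-→d16:-→d17:-→d18:-→d19:H6→d20:-→d21:-→d22:H3 -> H3
  lookup 60.240.0.13: bits 00111100111100 walk d0:-→d1:-→d2:-→d3:-→d4:-→d5:-→d6:-→d7:-→d8:-→d9:-→d10:-→d11:-→d12:H5→d13:-→d14:- -> H5
  add 0.0.0.0/0 -> H4 at depth 0
  add 0.0.0.0/0 -> H2 at depth 0
  add 116.216.22.128/28 -> H2 at depth 28

== LOOKUPS ==
["H2","H6","no-route","H2","H6","H2","H5","H2","H3","H5"]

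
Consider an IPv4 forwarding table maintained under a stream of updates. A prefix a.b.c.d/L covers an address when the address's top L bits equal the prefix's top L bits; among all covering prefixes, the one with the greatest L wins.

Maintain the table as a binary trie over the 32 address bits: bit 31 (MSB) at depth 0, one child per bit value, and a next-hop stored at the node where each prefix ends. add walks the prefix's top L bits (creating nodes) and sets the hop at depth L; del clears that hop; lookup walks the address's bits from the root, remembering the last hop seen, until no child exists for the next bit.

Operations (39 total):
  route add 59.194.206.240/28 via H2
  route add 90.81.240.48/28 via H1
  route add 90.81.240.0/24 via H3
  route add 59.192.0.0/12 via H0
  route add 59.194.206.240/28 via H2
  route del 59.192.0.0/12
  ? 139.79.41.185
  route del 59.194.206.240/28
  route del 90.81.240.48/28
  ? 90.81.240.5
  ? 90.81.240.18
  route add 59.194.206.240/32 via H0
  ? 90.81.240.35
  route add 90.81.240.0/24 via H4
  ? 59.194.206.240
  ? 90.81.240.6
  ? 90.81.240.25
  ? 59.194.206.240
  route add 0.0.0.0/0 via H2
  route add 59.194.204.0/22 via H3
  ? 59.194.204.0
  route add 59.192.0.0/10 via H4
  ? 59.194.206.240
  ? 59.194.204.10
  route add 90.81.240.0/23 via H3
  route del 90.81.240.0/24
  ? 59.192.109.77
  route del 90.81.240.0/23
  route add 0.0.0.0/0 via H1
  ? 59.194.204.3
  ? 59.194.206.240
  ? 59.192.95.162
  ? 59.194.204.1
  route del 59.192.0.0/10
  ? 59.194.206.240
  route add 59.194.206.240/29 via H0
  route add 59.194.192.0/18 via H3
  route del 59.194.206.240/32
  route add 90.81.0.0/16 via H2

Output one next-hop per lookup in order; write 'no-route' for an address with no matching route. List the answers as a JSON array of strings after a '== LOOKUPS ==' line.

Process each operation:
  add 59.194.206.240/28 -> H2 at depth 28
  add 90.81.240.48/28 -> H1 at depth 28
  add 90.81.240.0/24 -> H3 at depth 24
  add 59.192.0.0/12 -> H0 at depth 12
  add 59.194.206.240/28 -> H2 at depth 28
  - 59.192.0.0/12 clear@12
  Q 139.79.41.185: descend ε ; hops seen [∅] ; pick no-route
  - 59.194.206.240/28 clear@28
  - 90.81.240.48/28 clear@28
  Q 90.81.240.5: descend 01011010010100011111000000 ; hops seen [H3] ; pick H3
  Q 90.81.240.18: descend 01011010010100011111000000 ; hops seen [H3] ; pick H3
  add 59.194.206.240/32 -> H0 at depth 32
  Q 90.81.240.35: descend 010110100101000111110000001 ; hops seen [H3] ; pick H3
  add 90.81.240.0/24 -> H4 at depth 24
  Q 59.194.206.240: descend 00111011110000101100111011110000 ; hops seen [H0] ; pick H0
  Q 90.81.240.6: descend 01011010010100011111000000 ; hops seen [H4] ; pick H4
  Q 90.81.240.25: descend 01011010010100011111000000 ; hops seen [H4] ; pick H4
  Q 59.194.206.240: descend 00111011110000101100111011110000 ; hops seen [H0] ; pick H0
  add 0.0.0.0/0 -> H2 at depth 0
  add 59.194.204.0/22 -> H3 at depth 22
  Q 59.194.204.0: descend 0011101111000010110011 ; hops seen [H2,H3] ; pick H3
  add 59.192.0.0/10 -> H4 at depth 10
  Q 59.194.206.240: descend 00111011110000101100111011110000 ; hops seen [H2,H4,H3,H0] ; pick H0
  Q 59.194.204.10: descend 0011101111000010110011 ; hops seen [H2,H4,H3] ; pick H3
  add 90.81.240.0/23 -> H3 at depth 23
  - 90.81.240.0/24 clear@24
  Q 59.192.109.77: descend 00111011110000 ; hops seen [H2,H4] ; pick H4
  - 90.81.240.0/23 clear@23
  add 0.0.0.0/0 -> H1 at depth 0
  Q 59.194.204.3: descend 0011101111000010110011 ; hops seen [H1,H4,H3] ; pick H3
  Q 59.194.206.240: descend 00111011110000101100111011110000 ; hops seen [H1,H4,H3,H0] ; pick H0
  Q 59.192.95.162: descend 00111011110000 ; hops seen [H1,H4] ; pick H4
  Q 59.194.204.1: descend 0011101111000010110011 ; hops seen [H1,H4,H3] ; pick H3
  - 59.192.0.0/10 clear@10
  Q 59.194.206.240: descend 00111011110000101100111011110000 ; hops seen [H1,H3,H0] ; pick H0
  add 59.194.206.240/29 -> H0 at depth 29
  add 59.194.192.0/18 -> H3 at depth 18
  - 59.194.206.240/32 clear@32
  add 90.81.0.0/16 -> H2 at depth 16

== LOOKUPS ==
["no-route","H3","H3","H3","H0","H4","H4","H0","H3","H0","H3","H4","H3","H0","H4","H3","H0"]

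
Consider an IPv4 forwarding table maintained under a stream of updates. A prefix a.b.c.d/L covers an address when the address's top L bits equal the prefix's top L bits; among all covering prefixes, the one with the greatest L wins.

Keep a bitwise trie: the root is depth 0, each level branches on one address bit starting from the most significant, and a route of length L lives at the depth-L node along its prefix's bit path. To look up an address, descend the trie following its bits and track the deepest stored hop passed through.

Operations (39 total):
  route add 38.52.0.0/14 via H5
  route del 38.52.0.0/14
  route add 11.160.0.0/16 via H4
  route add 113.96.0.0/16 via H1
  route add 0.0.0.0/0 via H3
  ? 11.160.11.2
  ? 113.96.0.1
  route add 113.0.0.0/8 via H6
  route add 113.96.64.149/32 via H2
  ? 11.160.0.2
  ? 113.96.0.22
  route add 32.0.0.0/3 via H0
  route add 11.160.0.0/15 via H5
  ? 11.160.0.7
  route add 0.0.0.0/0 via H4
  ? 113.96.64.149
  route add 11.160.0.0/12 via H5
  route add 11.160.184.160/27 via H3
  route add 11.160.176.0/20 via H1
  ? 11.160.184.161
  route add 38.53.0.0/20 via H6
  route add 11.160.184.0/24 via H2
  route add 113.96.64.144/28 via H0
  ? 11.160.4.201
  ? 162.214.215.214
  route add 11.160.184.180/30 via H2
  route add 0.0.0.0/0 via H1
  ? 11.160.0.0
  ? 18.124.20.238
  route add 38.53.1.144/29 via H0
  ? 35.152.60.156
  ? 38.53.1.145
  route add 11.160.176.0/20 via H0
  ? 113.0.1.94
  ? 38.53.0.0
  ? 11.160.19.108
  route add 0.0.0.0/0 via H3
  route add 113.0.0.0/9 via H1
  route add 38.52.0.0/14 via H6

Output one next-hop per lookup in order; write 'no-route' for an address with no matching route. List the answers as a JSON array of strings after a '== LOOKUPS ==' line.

Process each operation:
  + 38.52.0.0/14 (H5) depth=14
  - 38.52.0.0/14 clear@14
  + 11.160.0.0/16 (H4) depth=16
  + 113.96.0.0/16 (H1) depth=16
  + 0.0.0.0/0 (H3) depth=0
  Q 11.160.11.2: descend 0000101110100000 ; hops seen [H3,H4] ; pick H4
  Q 113.96.0.1: descend 0111000101100000 ; hops seen [H3,H1] ; pick H1
  + 113.0.0.0/8 (H6) depth=8
  + 113.96.64.149/32 (H2) depth=32
  Q 11.160.0.2: descend 0000101110100000 ; hops seen [H3,H4] ; pick H4
  Q 113.96.0.22: descend 01110001011000000 ; hops seen [H3,H6,H1] ; pick H1
  + 32.0.0.0/3 (H0) depth=3
  + 11.160.0.0/15 (H5) depth=15
  Q 11.160.0.7: descend 0000101110100000 ; hops seen [H3,H5,H4] ; pick H4
  + 0.0.0.0/0 (H4) depth=0
  Q 113.96.64.149: descend 01110001011000000100000010010101 ; hops seen [H4,H6,H1,H2] ; pick H2
  + 11.160.0.0/12 (H5) depth=12
  + 11.160.184.160/27 (H3) depth=27
  + 11.160.176.0/20 (H1) depth=20
  Q 11.160.184.161: descend 000010111010000010111000101 ; hops seen [H4,H5,H5,H4,H1,H3] ; pick H3
  + 38.53.0.0/20 (H6) depth=20
  + 11.160.184.0/24 (H2) depth=24
  + 113.96.64.144/28 (H0) depth=28
  Q 11.160.4.201: descend 0000101110100000 ; hops seen [H4,H5,H5,H4] ; pick H4
  Q 162.214.215.214: descend ε ; hops seen [H4] ; pick H4
  + 11.160.184.180/30 (H2) depth=30
  + 0.0.0.0/0 (H1) depth=0
  Q 11.160.0.0: descend 0000101110100000 ; hops seen [H1,H5,H5,H4] ; pick H4
  Q 18.124.20.238: descend 000 ; hops seen [H1] ; pick H1
  + 38.53.1.144/29 (H0) depth=29
  Q 35.152.60.156: descend 00100 ; hops seen [H1,H0] ; pick H0
  Q 38.53.1.145: descend 00100110001101010000000110010 ; hops seen [H1,H0,H6,H0] ; pick H0
  + 11.160.176.0/20 (H0) depth=20
  Q 113.0.1.94: descend 011100010 ; hops seen [H1,H6] ; pick H6
  Q 38.53.0.0: descend 00100110001101010000000 ; hops seen [H1,H0,H6] ; pick H6
  Q 11.160.19.108: descend 0000101110100000 ; hops seen [H1,H5,H5,H4] ; pick H4
  + 0.0.0.0/0 (H3) depth=0
  + 113.0.0.0/9 (H1) depth=9
  + 38.52.0.0/14 (H6) depth=14

== LOOKUPS ==
["H4","H1","H4","H1","H4","H2","H3","H4","H4","H4","H1","H0","H0","H6","H6","H4"]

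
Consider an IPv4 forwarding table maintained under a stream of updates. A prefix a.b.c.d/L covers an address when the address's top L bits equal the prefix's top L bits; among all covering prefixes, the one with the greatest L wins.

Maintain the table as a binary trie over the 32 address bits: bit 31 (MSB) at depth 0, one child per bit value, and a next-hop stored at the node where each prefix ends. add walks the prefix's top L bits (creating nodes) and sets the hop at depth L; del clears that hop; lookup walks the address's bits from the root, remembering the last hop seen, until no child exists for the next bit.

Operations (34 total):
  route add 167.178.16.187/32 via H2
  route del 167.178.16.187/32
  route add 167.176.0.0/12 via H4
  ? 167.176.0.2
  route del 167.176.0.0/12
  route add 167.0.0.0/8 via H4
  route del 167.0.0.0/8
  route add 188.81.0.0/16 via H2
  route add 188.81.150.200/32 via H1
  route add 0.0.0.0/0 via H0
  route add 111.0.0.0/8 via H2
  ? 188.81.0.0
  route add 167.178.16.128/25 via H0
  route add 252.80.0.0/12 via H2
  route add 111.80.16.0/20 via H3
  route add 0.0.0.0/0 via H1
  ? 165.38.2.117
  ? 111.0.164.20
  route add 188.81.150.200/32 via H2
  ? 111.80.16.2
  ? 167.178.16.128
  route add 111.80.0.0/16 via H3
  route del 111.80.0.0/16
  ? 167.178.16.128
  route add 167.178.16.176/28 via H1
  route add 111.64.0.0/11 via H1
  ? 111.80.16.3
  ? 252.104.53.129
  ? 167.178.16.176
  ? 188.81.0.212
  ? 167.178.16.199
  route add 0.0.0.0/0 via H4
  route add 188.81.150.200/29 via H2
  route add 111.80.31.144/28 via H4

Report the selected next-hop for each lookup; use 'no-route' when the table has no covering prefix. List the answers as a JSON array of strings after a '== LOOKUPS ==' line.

Trace:
  add 167.178.16.187/32 -> H2 at depth 32
  - 167.178.16.187/32 clear@32
  add 167.176.0.0/12 -> H4 at depth 12
  ? 167.176.0.2  path d0:-→d1:-→d2:-→d3:-→d4:-→d5:-→d6:-→d7:-→d8:-→d9:-→d10:-→d11:-→d12:H4→d13:-→d14:-  best=H4
  - 167.176.0.0/12 clear@12
  add 167.0.0.0/8 -> H4 at depth 8
  - 167.0.0.0/8 clear@8
  add 188.81.0.0/16 -> H2 at depth 16
  add 188.81.150.200/32 -> H1 at depth 32
  add 0.0.0.0/0 -> H0 at depth 0
  add 111.0.0.0/8 -> H2 at depth 8
  ? 188.81.0.0  path d0:H0→d1:-→d2:-→d3:-→d4:-→d5:-→d6:-→d7:-→d8:-→d9:-→d10:-→d11:-→d12:-→d13:-→d14:-→d15:-→d16:H2  best=H2
  add 167.178.16.128/25 -> H0 at depth 25
  add 252.80.0.0/12 -> H2 at depth 12
  add 111.80.16.0/20 -> H3 at depth 20
  add 0.0.0.0/0 -> H1 at depth 0
  ? 165.38.2.117  path d0:H1→d1:-→d2:-→d3:-→d4:-→d5:-→d6:-  best=H1
  ? 111.0.164.20  path d0:H1→d1:-→d2:-→d3:-→d4:-→d5:-→d6:-→d7:-→d8:H2→d9:-  best=H2
  add 188.81.150.200/32 -> H2 at depth 32
  ? 111.80.16.2  path d0:H1→d1:-→d2:-→d3:-→d4:-→d5:-→d6:-→d7:-→d8:H2→d9:-→d10:-→d11:-→d12:-→d13:-→d14:-→d15:-→d16:-→d17:-→d18:-→d19:-→d20:H3  best=H3
  ? 167.178.16.128  path d0:H1→d1:-→d2:-→d3:-→d4:-→d5:-→d6:-→d7:-→d8:-→d9:-→d10:-→d11:-→d12:-→d13:-→d14:-→d15:-→d16:-→d17:-→d18:-→d19:-→d20:-→d21:-→d22:-→d23:-→d24:-→d25:H0→d26:-  best=H0
  add 111.80.0.0/16 -> H3 at depth 16
  - 111.80.0.0/16 clear@16
  ? 167.178.16.128  path d0:H1→d1:-→d2:-→d3:-→d4:-→d5:-→d6:-→d7:-→d8:-→d9:-→d10:-→d11:-→d12:-→d13:-→d14:-→d15:-→d16:-→d17:-→d18:-→d19:-→d20:-→d21:-→d22:-→d23:-→d24:-→d25:H0→d26:-  best=H0
  add 167.178.16.176/28 -> H1 at depth 28
  add 111.64.0.0/11 -> H1 at depth 11
  ? 111.80.16.3  path d0:H1→d1:-→d2:-→d3:-→d4:-→d5:-→d6:-→d7:-→d8:H2→d9:-→d10:-→d11:H1→d12:-→d13:-→d14:-→d15:-→d16:-→d17:-→d18:-→d19:-→d20:H3  best=H3
  ? 252.104.53.129  path d0:H1→d1:-→d2:-→d3:-→d4:-→d5:-→d6:-→d7:-→d8:-→d9:-→d10:-  best=H1
  ? 167.178.16.176  path d0:H1→d1:-→d2:-→d3:-→d4:-→d5:-→d6:-→d7:-→d8:-→d9:-→d10:-→d11:-→d12:-→d13:-→d14:-→d15:-→d16:-→d17:-→d18:-→d19:-→d20:-→d21:-→d22:-→d23:-→d24:-→d25:H0→d26:-→d27:-→d28:H1  best=H1
  ? 188.81.0.212  path d0:H1→d1:-→d2:-→d3:-→d4:-→d5:-→d6:-→d7:-→d8:-→d9:-→d10:-→d11:-→d12:-→d13:-→d14:-→d15:-→d16:H2  best=H2
  ? 167.178.16.199  path d0:H1→d1:-→d2:-→d3:-→d4:-→d5:-→d6:-→d7:-→d8:-→d9:-→d10:-→d11:-→d12:-→d13:-→d14:-→d15:-→d16:-→d17:-→d18:-→d19:-→d20:-→d21:-→d22:-→d23:-→d24:-→d25:H0  best=H0
  add 0.0.0.0/0 -> H4 at depth 0
  add 188.81.150.200/29 -> H2 at depth 29
  add 111.80.31.144/28 -> H4 at depth 28

== LOOKUPS ==
["H4","H2","H1","H2","H3","H0","H0","H3","H1","H1","H2","H0"]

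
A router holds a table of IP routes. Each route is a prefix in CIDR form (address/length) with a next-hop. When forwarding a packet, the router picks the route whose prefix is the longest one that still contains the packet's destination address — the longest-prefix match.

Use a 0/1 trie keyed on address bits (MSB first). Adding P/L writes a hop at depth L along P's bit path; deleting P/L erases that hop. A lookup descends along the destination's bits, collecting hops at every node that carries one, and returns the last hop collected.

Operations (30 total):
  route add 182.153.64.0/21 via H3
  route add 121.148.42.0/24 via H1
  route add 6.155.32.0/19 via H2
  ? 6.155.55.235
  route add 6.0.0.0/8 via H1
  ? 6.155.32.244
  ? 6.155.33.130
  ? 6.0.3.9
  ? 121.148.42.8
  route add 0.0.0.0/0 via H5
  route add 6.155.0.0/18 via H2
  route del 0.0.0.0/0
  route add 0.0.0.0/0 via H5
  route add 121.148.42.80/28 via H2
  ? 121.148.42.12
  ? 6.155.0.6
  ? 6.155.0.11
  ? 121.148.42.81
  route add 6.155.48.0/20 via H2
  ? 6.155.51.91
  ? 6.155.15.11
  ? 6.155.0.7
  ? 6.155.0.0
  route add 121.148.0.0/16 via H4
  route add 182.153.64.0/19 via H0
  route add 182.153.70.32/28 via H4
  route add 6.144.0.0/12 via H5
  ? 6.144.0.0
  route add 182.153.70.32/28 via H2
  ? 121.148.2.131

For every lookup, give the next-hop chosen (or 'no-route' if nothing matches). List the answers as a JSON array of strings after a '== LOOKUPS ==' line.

Apply in order:
  add 182.153.64.0/21 -> H3 at depth 21
  add 121.148.42.0/24 -> H1 at depth 24
  add 6.155.32.0/19 -> H2 at depth 19
  lookup 6.155.55.235: bits 0000011010011011001 walk d0:-→d1:-→d2:-→d3:-→d4:-→d5:-→d6:-→d7:-→d8:-→d9:-→d10:-→d11:-→d12:-→d13:-→d14:-→d15:-→d16:-→d17:-→d18:-→d19:H2 -> H2
  add 6.0.0.0/8 -> H1 at depth 8
  lookup 6.155.32.244: bits 0000011010011011001 walk d0:-→d1:-→d2:-→d3:-→d4:-→d5:-→d6:-→d7:-→d8:H1→d9:-→d10:-→d11:-→d12:-→d13:-→d14:-→d15:-→d16:-→d17:-→d18:-→d19:H2 -> H2
  lookup 6.155.33.130: bits 0000011010011011001 walk d0:-→d1:-→d2:-→d3:-→d4:-→d5:-→d6:-→d7:-→d8:H1→d9:-→d10:-→d11:-→d12:-→d13:-→d14:-→d15:-→d16:-→d17:-→d18:-→d19:H2 -> H2
  lookup 6.0.3.9: bits 00000110 walk d0:-→d1:-→d2:-→d3:-→d4:-→d5:-→d6:-→d7:-→d8:H1 -> H1
  lookup 121.148.42.8: bits 011110011001010000101010 walk d0:-→d1:-→d2:-→d3:-→d4:-→d5:-→d6:-→d7:-→d8:-→d9:-→d10:-→d11:-→d12:-→d13:-→d14:-→d15:-→d16:-→d17:-→d18:-→d19:-→d20:-→d21:-→d22:-→d23:-→d24:H1 -> H1
  add 0.0.0.0/0 -> H5 at depth 0
  add 6.155.0.0/18 -> H2 at depth 18
  del 0.0.0.0/0 (clear depth 0)
  add 0.0.0.0/0 -> H5 at depth 0
  add 121.148.42.80/28 -> H2 at depth 28
  lookup 121.148.42.12: bits 0111100110010100001010100 walk d0:H5→d1:-→d2:-→d3:-→d4:-→d5:-→d6:-→d7:-→d8:-→d9:-→d10:-→d11:-→d12:-→d13:-→d14:-→d15:-→d16:-→d17:-→d18:-→d19:-→d20:-→d21:-→d22:-→d23:-→d24:H1→d25:- -> H1
  lookup 6.155.0.6: bits 000001101001101100 walk d0:H5→d1:-→d2:-→d3:-→d4:-→d5:-→d6:-→d7:-→d8:H1→d9:-→d10:-→d11:-→d12:-→d13:-→d14:-→d15:-→d16:-→d17:-→d18:H2 -> H2
  lookup 6.155.0.11: bits 000001101001101100 walk d0:H5→d1:-→d2:-→d3:-→d4:-→d5:-→d6:-→d7:-→d8:H1→d9:-→d10:-→d11:-→d12:-→d13:-→d14:-→d15:-→d16:-→d17:-→d18:H2 -> H2
  lookup 121.148.42.81: bits 0111100110010100001010100101 walk d0:H5→d1:-→d2:-→d3:-→d4:-→d5:-→d6:-→d7:-→d8:-→d9:-→d10:-→d11:-→d12:-→d13:-→d14:-→d15:-→d16:-→d17:-→d18:-→d19:-→d20:-→d21:-→d22:-→d23:-→d24:H1→d25:-→d26:-→d27:-→d28:H2 -> H2
  add 6.155.48.0/20 -> H2 at depth 20
  lookup 6.155.51.91: bits 00000110100110110011 walk d0:H5→d1:-→d2:-→d3:-→d4:-→d5:-→d6:-→d7:-→d8:H1→d9:-→d10:-→d11:-→d12:-→d13:-→d14:-→d15:-→d16:-→d17:-→d18:H2→d19:H2→d20:H2 -> H2
  lookup 6.155.15.11: bits 000001101001101100 walk d0:H5→d1:-→d2:-→d3:-→d4:-→d5:-→d6:-→d7:-→d8:H1→d9:-→d10:-→d11:-→d12:-→d13:-→d14:-→d15:-→d16:-→d17:-→d18:H2 -> H2
  lookup 6.155.0.7: bits 000001101001101100 walk d0:H5→d1:-→d2:-→d3:-→d4:-→d5:-→d6:-→d7:-→d8:H1→d9:-→d10:-→d11:-→d12:-→d13:-→d14:-→d15:-→d16:-→d17:-→d18:H2 -> H2
  lookup 6.155.0.0: bits 000001101001101100 walk d0:H5→d1:-→d2:-→d3:-→d4:-→d5:-→d6:-→d7:-→d8:H1→d9:-→d10:-→d11:-→d12:-→d13:-→d14:-→d15:-→d16:-→d17:-→d18:H2 -> H2
  add 121.148.0.0/16 -> H4 at depth 16
  add 182.153.64.0/19 -> H0 at depth 19
  add 182.153.70.32/28 -> H4 at depth 28
  add 6.144.0.0/12 -> H5 at depth 12
  lookup 6.144.0.0: bits 000001101001 walk d0:H5→d1:-→d2:-→d3:-→d4:-→d5:-→d6:-→d7:-→d8:H1→d9:-→d10:-→d11:-→d12:H5 -> H5
  add 182.153.70.32/28 -> H2 at depth 28
  lookup 121.148.2.131: bits 011110011001010000 walk d0:H5→d1:-→d2:-→d3:-→d4:-→d5:-→d6:-→d7:-→d8:-→d9:-→d10:-→d11:-→d12:-→d13:-→d14:-→d15:-→d16:H4→d17:-→d18:- -> H4

== LOOKUPS ==
["H2","H2","H2","H1","H1","H1","H2","H2","H2","H2","H2","H2","H2","H5","H4"]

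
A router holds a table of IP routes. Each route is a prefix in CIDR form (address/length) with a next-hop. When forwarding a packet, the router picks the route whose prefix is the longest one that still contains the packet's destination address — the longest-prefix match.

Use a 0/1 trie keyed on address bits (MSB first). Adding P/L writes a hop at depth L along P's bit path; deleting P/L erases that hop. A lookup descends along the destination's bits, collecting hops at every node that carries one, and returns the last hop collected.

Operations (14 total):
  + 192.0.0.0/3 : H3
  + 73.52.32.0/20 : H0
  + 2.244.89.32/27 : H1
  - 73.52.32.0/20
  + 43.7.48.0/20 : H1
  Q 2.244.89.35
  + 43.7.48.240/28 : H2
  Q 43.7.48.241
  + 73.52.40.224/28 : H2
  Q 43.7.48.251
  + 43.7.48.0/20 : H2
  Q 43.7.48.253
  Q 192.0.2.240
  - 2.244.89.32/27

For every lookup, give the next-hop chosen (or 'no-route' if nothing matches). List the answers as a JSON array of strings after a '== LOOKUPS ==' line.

Apply in order:
  + 192.0.0.0/3 (H3) depth=3
  + 73.52.32.0/20 (H0) depth=20
  + 2.244.89.32/27 (H1) depth=27
  - 73.52.32.0/20 clear@20
  + 43.7.48.0/20 (H1) depth=20
  lookup 2.244.89.35: bits 000000101111010001011001001 walk d0:-→d1:-→d2:-→d3:-→d4:-→d5:-→d6:-→d7:-→d8:-→d9:-→d10:-→d11:-→d12:-→d13:-→d14:-→d15:-→d16:-→d17:-→d18:-→d19:-→d20:-→d21:-→d22:-→d23:-→d24:-→d25:-→d26:-→d27:H1 -> H1
  + 43.7.48.240/28 (H2) depth=28
  lookup 43.7.48.241: bits 0010101100000111001100001111 walk d0:-→d1:-→d2:-→d3:-→d4:-→d5:-→d6:-→d7:-→d8:-→d9:-→d10:-→d11:-→d12:-→d13:-→d14:-→d15:-→d16:-→d17:-→d18:-→d19:-→d20:H1→d21:-→d22:-→d23:-→d24:-→d25:-→d26:-→d27:-→d28:H2 -> H2
  + 73.52.40.224/28 (H2) depth=28
  lookup 43.7.48.251: bits 0010101100000111001100001111 walk d0:-→d1:-→d2:-→d3:-→d4:-→d5:-→d6:-→d7:-→d8:-→d9:-→d10:-→d11:-→d12:-→d13:-→d14:-→d15:-→d16:-→d17:-→d18:-→d19:-→d20:H1→d21:-→d22:-→d23:-→d24:-→d25:-→d26:-→d27:-→d28:H2 -> H2
  + 43.7.48.0/20 (H2) depth=20
  lookup 43.7.48.253: bits 0010101100000111001100001111 walk d0:-→d1:-→d2:-→d3:-→d4:-→d5:-→d6:-→d7:-→d8:-→d9:-→d10:-→d11:-→d12:-→d13:-→d14:-→d15:-→d16:-→d17:-→d18:-→d19:-→d20:H2→d21:-→d22:-→d23:-→d24:-→d25:-→d26:-→d27:-→d28:H2 -> H2
  lookup 192.0.2.240: bits 110 walk d0:-→d1:-→d2:-→d3:H3 -> H3
  - 2.244.89.32/27 clear@27

== LOOKUPS ==
["H1","H2","H2","H2","H3"]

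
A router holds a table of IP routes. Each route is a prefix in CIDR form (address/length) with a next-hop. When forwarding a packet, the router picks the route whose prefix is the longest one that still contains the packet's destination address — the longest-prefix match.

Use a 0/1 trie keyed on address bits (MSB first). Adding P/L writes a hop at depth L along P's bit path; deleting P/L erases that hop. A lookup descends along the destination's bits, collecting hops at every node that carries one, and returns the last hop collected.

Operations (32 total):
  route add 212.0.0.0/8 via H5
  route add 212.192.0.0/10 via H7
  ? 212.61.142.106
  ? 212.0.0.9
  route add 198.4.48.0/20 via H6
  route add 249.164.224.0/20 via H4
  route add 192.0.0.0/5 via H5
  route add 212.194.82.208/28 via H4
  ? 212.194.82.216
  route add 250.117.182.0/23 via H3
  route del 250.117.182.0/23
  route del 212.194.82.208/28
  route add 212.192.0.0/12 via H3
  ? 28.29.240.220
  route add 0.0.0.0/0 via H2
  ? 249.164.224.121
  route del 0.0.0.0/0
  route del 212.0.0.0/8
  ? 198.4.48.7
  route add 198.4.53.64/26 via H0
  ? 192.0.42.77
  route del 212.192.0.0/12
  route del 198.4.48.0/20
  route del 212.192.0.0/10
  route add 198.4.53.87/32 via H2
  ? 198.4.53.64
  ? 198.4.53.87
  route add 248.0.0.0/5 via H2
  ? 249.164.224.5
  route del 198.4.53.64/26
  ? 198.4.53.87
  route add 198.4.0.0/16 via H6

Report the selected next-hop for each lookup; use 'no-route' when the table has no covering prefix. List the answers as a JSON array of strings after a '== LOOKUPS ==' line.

Apply in order:
  + 212.0.0.0/8 (H5) depth=8
  + 212.192.0.0/10 (H7) depth=10
  lookup 212.61.142.106: bits 11010100 walk d0:-→d1:-→d2:-→d3:-→d4:-→d5:-→d6:-→d7:-→d8:H5 -> H5
  lookup 212.0.0.9: bits 11010100 walk d0:-→d1:-→d2:-→d3:-→d4:-→d5:-→d6:-→d7:-→d8:H5 -> H5
  + 198.4.48.0/20 (H6) depth=20
  + 249.164.224.0/20 (H4) depth=20
  + 192.0.0.0/5 (H5) depth=5
  + 212.194.82.208/28 (H4) depth=28
  lookup 212.194.82.216: bits 1101010011000010010100101101 walk d0:-→d1:-→d2:-→d3:-→d4:-→d5:-→d6:-→d7:-→d8:H5→d9:-→d10:H7→d11:-→d12:-→d13:-→d14:-→d15:-→d16:-→d17:-→d18:-→d19:-→d20:-→d21:-→d22:-→d23:-→d24:-→d25:-→d26:-→d27:-→d28:H4 -> H4
  + 250.117.182.0/23 (H3) depth=23
  - 250.117.182.0/23 clear@23
  - 212.194.82.208/28 clear@28
  + 212.192.0.0/12 (H3) depth=12
  lookup 28.29.240.220: bits ε walk d0:- -> no-route
  + 0.0.0.0/0 (H2) depth=0
  lookup 249.164.224.121: bits 11111001101001001110 walk d0:H2→d1:-→d2:-→d3:-→d4:-→d5:-→d6:-→d7:-→d8:-→d9:-→d10:-→d11:-→d12:-→d13:-→d14:-→d15:-→d16:-→d17:-→d18:-→d19:-→d20:H4 -> H4
  - 0.0.0.0/0 clear@0
  - 212.0.0.0/8 clear@8
  lookup 198.4.48.7: bits 11000110000001000011 walk d0:-→d1:-→d2:-→d3:-→d4:-→d5:H5→d6:-→d7:-→d8:-→d9:-→d10:-→d11:-→d12:-→d13:-→d14:-→d15:-→d16:-→d17:-→d18:-→d19:-→d20:H6 -> H6
  + 198.4.53.64/26 (H0) depth=26
  lookup 192.0.42.77: bits 11000 walk d0:-→d1:-→d2:-→d3:-→d4:-→d5:H5 -> H5
  - 212.192.0.0/12 clear@12
  - 198.4.48.0/20 clear@20
  - 212.192.0.0/10 clear@10
  + 198.4.53.87/32 (H2) depth=32
  lookup 198.4.53.64: bits 110001100000010000110101010 walk d0:-→d1:-→d2:-→d3:-→d4:-→d5:H5→d6:-→d7:-→d8:-→d9:-→d10:-→d11:-→d12:-→d13:-→d14:-→d15:-→d16:-→d17:-→d18:-→d19:-→d20:-→d21:-→d22:-→d23:-→d24:-→d25:-→d26:H0→d27:- -> H0
  lookup 198.4.53.87: bits 11000110000001000011010101010111 walk d0:-→d1:-→d2:-→d3:-→d4:-→d5:H5→d6:-→d7:-→d8:-→d9:-→d10:-→d11:-→d12:-→d13:-→d14:-→d15:-→d16:-→d17:-→d18:-→d19:-→d20:-→d21:-→d22:-→d23:-→d24:-→d25:-→d26:H0→d27:-→d28:-→d29:-→d30:-→d31:-→d32:H2 -> H2
  + 248.0.0.0/5 (H2) depth=5
  lookup 249.164.224.5: bits 11111001101001001110 walk d0:-→d1:-→d2:-→d3:-→d4:-→d5:H2→d6:-→d7:-→d8:-→d9:-→d10:-→d11:-→d12:-→d13:-→d14:-→d15:-→d16:-→d17:-→d18:-→d19:-→d20:H4 -> H4
  - 198.4.53.64/26 clear@26
  lookup 198.4.53.87: bits 11000110000001000011010101010111 walk d0:-→d1:-→d2:-→d3:-→d4:-→d5:H5→d6:-→d7:-→d8:-→d9:-→d10:-→d11:-→d12:-→d13:-→d14:-→d15:-→d16:-→d17:-→d18:-→d19:-→d20:-→d21:-→d22:-→d23:-→d24:-→d25:-→d26:-→d27:-→d28:-→d29:-→d30:-→d31:-→d32:H2 -> H2
  + 198.4.0.0/16 (H6) depth=16

== LOOKUPS ==
["H5","H5","H4","no-route","H4","H6","H5","H0","H2","H4","H2"]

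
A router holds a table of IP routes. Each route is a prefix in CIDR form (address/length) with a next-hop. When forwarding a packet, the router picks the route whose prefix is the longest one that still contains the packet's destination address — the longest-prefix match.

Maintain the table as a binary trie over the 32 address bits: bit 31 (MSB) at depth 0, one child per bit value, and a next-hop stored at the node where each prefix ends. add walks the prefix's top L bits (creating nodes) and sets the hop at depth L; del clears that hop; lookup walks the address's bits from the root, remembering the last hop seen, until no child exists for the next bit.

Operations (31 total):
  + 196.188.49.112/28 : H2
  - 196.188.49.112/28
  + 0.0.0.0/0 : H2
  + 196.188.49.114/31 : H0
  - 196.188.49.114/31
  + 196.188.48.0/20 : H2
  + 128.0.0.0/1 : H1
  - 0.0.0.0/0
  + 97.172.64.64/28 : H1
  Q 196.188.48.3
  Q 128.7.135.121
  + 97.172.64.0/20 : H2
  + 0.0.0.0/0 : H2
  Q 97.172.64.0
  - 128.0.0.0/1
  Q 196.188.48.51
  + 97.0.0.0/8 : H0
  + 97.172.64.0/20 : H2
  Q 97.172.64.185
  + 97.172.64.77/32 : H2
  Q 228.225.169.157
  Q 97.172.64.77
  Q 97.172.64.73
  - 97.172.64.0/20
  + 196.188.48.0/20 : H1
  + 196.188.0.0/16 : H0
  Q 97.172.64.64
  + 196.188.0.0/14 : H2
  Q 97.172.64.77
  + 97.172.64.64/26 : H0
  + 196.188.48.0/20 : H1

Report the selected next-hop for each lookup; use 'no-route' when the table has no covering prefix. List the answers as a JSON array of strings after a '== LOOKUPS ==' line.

Trace:
  add 196.188.49.112/28 -> H2 at depth 28
  del 196.188.49.112/28 (clear depth 28)
  add 0.0.0.0/0 -> H2 at depth 0
  add 196.188.49.114/31 -> H0 at depth 31
  del 196.188.49.114/31 (clear depth 31)
  add 196.188.48.0/20 -> H2 at depth 20
  add 128.0.0.0/1 -> H1 at depth 1
  del 0.0.0.0/0 (clear depth 0)
  add 97.172.64.64/28 -> H1 at depth 28
  ? 196.188.48.3  path d0:-→d1:H1→d2:-→d3:-→d4:-→d5:-→d6:-→d7:-→d8:-→d9:-→d10:-→d11:-→d12:-→d13:-→d14:-→d15:-→d16:-→d17:-→d18:-→d19:-→d20:H2→d21:-→d22:-→d23:-  best=H2
  ? 128.7.135.121  path d0:-→d1:H1  best=H1
  add 97.172.64.0/20 -> H2 at depth 20
  add 0.0.0.0/0 -> H2 at depth 0
  ? 97.172.64.0  path d0:H2→d1:-→d2:-→d3:-→d4:-→d5:-→d6:-→d7:-→d8:-→d9:-→d10:-→d11:-→d12:-→d13:-→d14:-→d15:-→d16:-→d17:-→d18:-→d19:-→d20:H2→d21:-→d22:-→d23:-→d24:-→d25:-  best=H2
  del 128.0.0.0/1 (clear depth 1)
  ? 196.188.48.51  path d0:H2→d1:-→d2:-→d3:-→d4:-→d5:-→d6:-→d7:-→d8:-→d9:-→d10:-→d11:-→d12:-→d13:-→d14:-→d15:-→d16:-→d17:-→d18:-→d19:-→d20:H2→d21:-→d22:-→d23:-  best=H2
  add 97.0.0.0/8 -> H0 at depth 8
  add 97.172.64.0/20 -> H2 at depth 20
  ? 97.172.64.185  path d0:H2→d1:-→d2:-→d3:-→d4:-→d5:-→d6:-→d7:-→d8:H0→d9:-→d10:-→d11:-→d12:-→d13:-→d14:-→d15:-→d16:-→d17:-→d18:-→d19:-→d20:H2→d21:-→d22:-→d23:-→d24:-  best=H2
  add 97.172.64.77/32 -> H2 at depth 32
  ? 228.225.169.157  path d0:H2→d1:-→d2:-  best=H2
  ? 97.172.64.77  path d0:H2→d1:-→d2:-→d3:-→d4:-→d5:-→d6:-→d7:-→d8:H0→d9:-→d10:-→d11:-→d12:-→d13:-→d14:-→d15:-→d16:-→d17:-→d18:-→d19:-→d20:H2→d21:-→d22:-→d23:-→d24:-→d25:-→d26:-→d27:-→d28:H1→d29:-→d30:-→d31:-→d32:H2  best=H2
  ? 97.172.64.73  path d0:H2→d1:-→d2:-→d3:-→d4:-→d5:-→d6:-→d7:-→d8:H0→d9:-→d10:-→d11:-→d12:-→d13:-→d14:-→d15:-→d16:-→d17:-→d18:-→d19:-→d20:H2→d21:-→d22:-→d23:-→d24:-→d25:-→d26:-→d27:-→d28:H1→d29:-  best=H1
  del 97.172.64.0/20 (clear depth 20)
  add 196.188.48.0/20 -> H1 at depth 20
  add 196.188.0.0/16 -> H0 at depth 16
  ? 97.172.64.64  path d0:H2→d1:-→d2:-→d3:-→d4:-→d5:-→d6:-→d7:-→d8:H0→d9:-→d10:-→d11:-→d12:-→d13:-→d14:-→d15:-→d16:-→d17:-→d18:-→d19:-→d20:-→d21:-→d22:-→d23:-→d24:-→d25:-→d26:-→d27:-→d28:H1  best=H1
  add 196.188.0.0/14 -> H2 at depth 14
  ? 97.172.64.77  path d0:H2→d1:-→d2:-→d3:-→d4:-→d5:-→d6:-→d7:-→d8:H0→d9:-→d10:-→d11:-→d12:-→d13:-→d14:-→d15:-→d16:-→d17:-→d18:-→d19:-→d20:-→d21:-→d22:-→d23:-→d24:-→d25:-→d26:-→d27:-→d28:H1→d29:-→d30:-→d31:-→d32:H2  best=H2
  add 97.172.64.64/26 -> H0 at depth 26
  add 196.188.48.0/20 -> H1 at depth 20

== LOOKUPS ==
["H2","H1","H2","H2","H2","H2","H2","H1","H1","H2"]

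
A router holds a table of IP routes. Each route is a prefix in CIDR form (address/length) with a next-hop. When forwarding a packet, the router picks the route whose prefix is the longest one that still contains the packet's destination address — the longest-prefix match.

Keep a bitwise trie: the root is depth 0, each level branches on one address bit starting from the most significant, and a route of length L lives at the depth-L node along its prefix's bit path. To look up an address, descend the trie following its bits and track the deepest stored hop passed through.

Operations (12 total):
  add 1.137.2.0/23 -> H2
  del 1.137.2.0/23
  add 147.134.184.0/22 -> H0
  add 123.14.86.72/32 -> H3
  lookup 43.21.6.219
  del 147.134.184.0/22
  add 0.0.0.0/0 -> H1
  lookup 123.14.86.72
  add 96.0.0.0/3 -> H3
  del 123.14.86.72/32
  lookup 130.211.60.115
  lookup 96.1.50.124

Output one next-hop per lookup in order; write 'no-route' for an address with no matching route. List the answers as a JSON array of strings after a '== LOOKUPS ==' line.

Trace:
  + 1.137.2.0/23 (H2) depth=23
  del 1.137.2.0/23 (clear depth 23)
  + 147.134.184.0/22 (H0) depth=22
  + 123.14.86.72/32 (H3) depth=32
  ? 43.21.6.219  path d0:-→d1:-→d2:-  best=no-route
  del 147.134.184.0/22 (clear depth 22)
  + 0.0.0.0/0 (H1) depth=0
  ? 123.14.86.72  path d0:H1→d1:-→d2:-→d3:-→d4:-→d5:-→d6:-→d7:-→d8:-→d9:-→d10:-→d11:-→d12:-→d13:-→d14:-→d15:-→d16:-→d17:-→d18:-→d19:-→d20:-→d21:-→d22:-→d23:-→d24:-→d25:-→d26:-→d27:-→d28:-→d29:-→d30:-→d31:-→d32:H3  best=H3
  + 96.0.0.0/3 (H3) depth=3
  del 123.14.86.72/32 (clear depth 32)
  ? 130.211.60.115  path d0:H1→d1:-→d2:-→d3:-  best=H1
  ? 96.1.50.124  path d0:H1→d1:-→d2:-→d3:H3  best=H3

== LOOKUPS ==
["no-route","H3","H1","H3"]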